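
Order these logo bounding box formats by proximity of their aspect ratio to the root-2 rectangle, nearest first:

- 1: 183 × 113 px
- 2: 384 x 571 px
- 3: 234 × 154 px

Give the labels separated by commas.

1: 183/113 ≈ 1.619 → |1.619 − 1.414| = 0.205
2: 571/384 ≈ 1.487 → |1.487 − 1.414| = 0.073
3: 234/154 ≈ 1.519 → |1.519 − 1.414| = 0.105

2, 3, 1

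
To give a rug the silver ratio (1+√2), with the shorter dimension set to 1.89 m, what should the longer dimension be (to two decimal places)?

silver ratio ≈ 2.41421.
Longer side = 1.89 × 2.41421 ≈ 4.5629 → 4.56 m.

4.56 m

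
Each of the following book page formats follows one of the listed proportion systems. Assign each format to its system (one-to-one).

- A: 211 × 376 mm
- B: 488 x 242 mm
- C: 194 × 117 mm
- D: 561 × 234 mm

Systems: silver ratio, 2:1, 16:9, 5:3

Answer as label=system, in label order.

A=16:9, B=2:1, C=5:3, D=silver ratio

A = 376/211 ≈ 1.782 → 16:9 (1.778)
B = 488/242 ≈ 2.017 → 2:1 (2.000)
C = 194/117 ≈ 1.658 → 5:3 (1.667)
D = 561/234 ≈ 2.397 → silver ratio (2.414)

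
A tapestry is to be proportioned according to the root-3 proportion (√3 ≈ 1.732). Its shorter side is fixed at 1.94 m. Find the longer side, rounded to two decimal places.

3.36 m

root-3 ≈ 1.73205.
Longer side = 1.94 × 1.73205 ≈ 3.3602 → 3.36 m.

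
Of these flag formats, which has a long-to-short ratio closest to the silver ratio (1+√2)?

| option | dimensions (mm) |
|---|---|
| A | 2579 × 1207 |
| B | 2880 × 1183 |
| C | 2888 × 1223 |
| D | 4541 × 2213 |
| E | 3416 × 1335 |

Ratios (long/short): A ≈ 2.137; B ≈ 2.434; C ≈ 2.361; D ≈ 2.052; E ≈ 2.559.
silver ratio ≈ 2.414; option B is nearest (Δ 0.020).

B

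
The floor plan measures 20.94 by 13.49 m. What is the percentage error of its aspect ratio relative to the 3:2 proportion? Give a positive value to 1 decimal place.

3.5%

Ratio = 20.94 / 13.49 ≈ 1.5523.
Ideal 3:2 = 1.5000. |1.5523 − 1.5000| / 1.5000 ≈ 3.49% → 3.5%.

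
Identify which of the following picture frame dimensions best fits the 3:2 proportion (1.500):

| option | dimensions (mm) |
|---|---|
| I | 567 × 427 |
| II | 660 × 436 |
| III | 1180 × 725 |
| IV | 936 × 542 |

II

Ratios (long/short): I ≈ 1.328; II ≈ 1.514; III ≈ 1.628; IV ≈ 1.727.
3:2 ≈ 1.500; option II is nearest (Δ 0.014).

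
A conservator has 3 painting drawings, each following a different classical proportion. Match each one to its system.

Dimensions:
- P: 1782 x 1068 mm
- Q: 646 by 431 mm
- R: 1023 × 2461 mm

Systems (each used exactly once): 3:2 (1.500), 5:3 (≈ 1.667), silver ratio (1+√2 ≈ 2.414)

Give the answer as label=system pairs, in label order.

P=5:3, Q=3:2, R=silver ratio

Ratios: P ≈ 1.669; Q ≈ 1.499; R ≈ 2.406.
Targets: 3:2 ≈ 1.500; 5:3 ≈ 1.667; silver ratio ≈ 2.414.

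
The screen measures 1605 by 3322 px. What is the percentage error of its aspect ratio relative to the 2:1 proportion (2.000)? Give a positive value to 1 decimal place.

3.5%

Ratio = 3322 / 1605 ≈ 2.0698.
Ideal 2:1 = 2.0000. |2.0698 − 2.0000| / 2.0000 ≈ 3.49% → 3.5%.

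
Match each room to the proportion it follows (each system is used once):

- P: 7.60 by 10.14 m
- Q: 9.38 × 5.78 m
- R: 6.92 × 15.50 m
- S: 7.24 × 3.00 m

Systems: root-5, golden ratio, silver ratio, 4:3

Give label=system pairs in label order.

P=4:3, Q=golden ratio, R=root-5, S=silver ratio

P = 10.14/7.60 ≈ 1.334 → 4:3 (1.333)
Q = 9.38/5.78 ≈ 1.623 → golden ratio (1.618)
R = 15.50/6.92 ≈ 2.240 → root-5 (2.236)
S = 7.24/3.00 ≈ 2.413 → silver ratio (2.414)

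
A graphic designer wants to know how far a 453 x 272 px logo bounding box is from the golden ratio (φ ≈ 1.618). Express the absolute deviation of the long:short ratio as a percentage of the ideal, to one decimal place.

2.9%

Ratio = 453 / 272 ≈ 1.6654.
Ideal golden ratio ≈ 1.6180. |1.6654 − 1.6180| / 1.6180 ≈ 2.93% → 2.9%.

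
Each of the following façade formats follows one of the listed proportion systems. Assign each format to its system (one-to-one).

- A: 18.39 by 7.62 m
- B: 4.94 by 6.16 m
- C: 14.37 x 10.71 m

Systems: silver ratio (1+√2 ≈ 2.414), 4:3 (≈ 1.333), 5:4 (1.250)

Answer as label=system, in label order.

A=silver ratio, B=5:4, C=4:3

A = 18.39/7.62 ≈ 2.413 → silver ratio (2.414)
B = 6.16/4.94 ≈ 1.247 → 5:4 (1.250)
C = 14.37/10.71 ≈ 1.342 → 4:3 (1.333)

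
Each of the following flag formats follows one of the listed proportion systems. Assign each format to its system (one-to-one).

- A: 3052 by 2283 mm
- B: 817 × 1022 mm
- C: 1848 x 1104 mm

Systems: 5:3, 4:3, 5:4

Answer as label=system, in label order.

Ratios: A ≈ 1.337; B ≈ 1.251; C ≈ 1.674.
Targets: 5:3 ≈ 1.667; 4:3 ≈ 1.333; 5:4 ≈ 1.250.

A=4:3, B=5:4, C=5:3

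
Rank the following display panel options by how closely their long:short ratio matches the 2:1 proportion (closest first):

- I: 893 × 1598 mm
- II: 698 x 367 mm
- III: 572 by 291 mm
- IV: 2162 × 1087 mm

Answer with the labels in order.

Ratios: I = 1598 / 893 ≈ 1.789; II = 698 / 367 ≈ 1.902; III = 572 / 291 ≈ 1.966; IV = 2162 / 1087 ≈ 1.989.
|Δ from 2.000|: I 0.211; II 0.098; III 0.034; IV 0.011.

IV, III, II, I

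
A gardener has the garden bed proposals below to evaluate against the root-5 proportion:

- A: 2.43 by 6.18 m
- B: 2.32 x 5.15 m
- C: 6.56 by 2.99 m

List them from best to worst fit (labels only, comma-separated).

A: 6.18/2.43 ≈ 2.543 → |2.543 − 2.236| = 0.307
B: 5.15/2.32 ≈ 2.220 → |2.220 − 2.236| = 0.016
C: 6.56/2.99 ≈ 2.194 → |2.194 − 2.236| = 0.042

B, C, A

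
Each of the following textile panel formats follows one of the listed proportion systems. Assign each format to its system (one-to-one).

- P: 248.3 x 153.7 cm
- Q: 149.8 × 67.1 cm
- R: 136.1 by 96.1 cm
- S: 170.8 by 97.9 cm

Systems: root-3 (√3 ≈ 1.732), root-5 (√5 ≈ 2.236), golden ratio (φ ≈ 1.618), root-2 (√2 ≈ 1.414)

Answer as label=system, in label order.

P=golden ratio, Q=root-5, R=root-2, S=root-3

P = 248.3/153.7 ≈ 1.615 → golden ratio (1.618)
Q = 149.8/67.1 ≈ 2.232 → root-5 (2.236)
R = 136.1/96.1 ≈ 1.416 → root-2 (1.414)
S = 170.8/97.9 ≈ 1.745 → root-3 (1.732)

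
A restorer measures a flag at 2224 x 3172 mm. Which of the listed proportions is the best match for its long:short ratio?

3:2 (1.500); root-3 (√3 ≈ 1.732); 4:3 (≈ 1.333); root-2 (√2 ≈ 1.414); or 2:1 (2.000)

3172/2224 ≈ 1.426. Nearest candidates are root-2 (1.414, off by 0.012) and 3:2 (1.500, off by 0.074).

root-2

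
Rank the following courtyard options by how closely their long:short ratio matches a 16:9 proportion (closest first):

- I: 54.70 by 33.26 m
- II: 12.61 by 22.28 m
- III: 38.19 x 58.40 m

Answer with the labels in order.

I: 54.70/33.26 ≈ 1.645 → |1.645 − 1.778| = 0.133
II: 22.28/12.61 ≈ 1.767 → |1.767 − 1.778| = 0.011
III: 58.40/38.19 ≈ 1.529 → |1.529 − 1.778| = 0.249

II, I, III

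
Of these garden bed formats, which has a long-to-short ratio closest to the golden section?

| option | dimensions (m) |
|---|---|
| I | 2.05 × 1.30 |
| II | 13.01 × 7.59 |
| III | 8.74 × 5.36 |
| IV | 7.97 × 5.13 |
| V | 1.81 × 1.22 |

Ratios (long/short): I ≈ 1.577; II ≈ 1.714; III ≈ 1.631; IV ≈ 1.554; V ≈ 1.484.
golden ratio ≈ 1.618; option III is nearest (Δ 0.013).

III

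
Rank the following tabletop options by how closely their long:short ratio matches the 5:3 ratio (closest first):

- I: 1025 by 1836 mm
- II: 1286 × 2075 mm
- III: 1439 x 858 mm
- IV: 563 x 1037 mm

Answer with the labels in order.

III, II, I, IV

I: 1836/1025 ≈ 1.791 → |1.791 − 1.667| = 0.124
II: 2075/1286 ≈ 1.614 → |1.614 − 1.667| = 0.053
III: 1439/858 ≈ 1.677 → |1.677 − 1.667| = 0.010
IV: 1037/563 ≈ 1.842 → |1.842 − 1.667| = 0.175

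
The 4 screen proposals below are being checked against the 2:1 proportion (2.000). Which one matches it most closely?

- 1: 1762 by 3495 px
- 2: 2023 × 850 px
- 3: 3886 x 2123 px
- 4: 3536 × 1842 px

Ratios (long/short): 1 ≈ 1.984; 2 ≈ 2.380; 3 ≈ 1.830; 4 ≈ 1.920.
2:1 ≈ 2.000; option 1 is nearest (Δ 0.016).

1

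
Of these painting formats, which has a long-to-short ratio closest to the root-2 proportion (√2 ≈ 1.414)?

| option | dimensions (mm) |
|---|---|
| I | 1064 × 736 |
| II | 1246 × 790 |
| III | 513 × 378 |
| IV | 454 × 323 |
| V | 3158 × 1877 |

Target root-2 ≈ 1.414.
I: 1.446 (Δ0.032)  II: 1.577 (Δ0.163)  III: 1.357 (Δ0.057)  IV: 1.406 (Δ0.008)  V: 1.682 (Δ0.268)

IV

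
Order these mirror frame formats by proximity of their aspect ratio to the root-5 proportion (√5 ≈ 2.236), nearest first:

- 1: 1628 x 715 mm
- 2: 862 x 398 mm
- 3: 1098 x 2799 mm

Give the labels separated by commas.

1, 2, 3

Ratios: 1 = 1628 / 715 ≈ 2.277; 2 = 862 / 398 ≈ 2.166; 3 = 2799 / 1098 ≈ 2.549.
|Δ from 2.236|: 1 0.041; 2 0.070; 3 0.313.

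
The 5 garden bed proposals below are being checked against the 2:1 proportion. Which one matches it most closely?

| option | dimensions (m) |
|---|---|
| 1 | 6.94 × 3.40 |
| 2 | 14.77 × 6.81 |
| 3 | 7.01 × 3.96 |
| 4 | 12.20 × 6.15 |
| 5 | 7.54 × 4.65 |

4

Target 2:1 ≈ 2.000.
1: 2.041 (Δ0.041)  2: 2.169 (Δ0.169)  3: 1.770 (Δ0.230)  4: 1.984 (Δ0.016)  5: 1.622 (Δ0.378)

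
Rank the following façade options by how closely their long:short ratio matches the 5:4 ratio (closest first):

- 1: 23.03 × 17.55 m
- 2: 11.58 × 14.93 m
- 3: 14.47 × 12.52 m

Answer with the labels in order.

2, 1, 3

1: 23.03/17.55 ≈ 1.312 → |1.312 − 1.250| = 0.062
2: 14.93/11.58 ≈ 1.289 → |1.289 − 1.250| = 0.039
3: 14.47/12.52 ≈ 1.156 → |1.156 − 1.250| = 0.094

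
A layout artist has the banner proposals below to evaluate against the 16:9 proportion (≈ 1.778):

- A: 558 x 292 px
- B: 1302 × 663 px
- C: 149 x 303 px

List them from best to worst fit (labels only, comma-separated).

A: 558/292 ≈ 1.911 → |1.911 − 1.778| = 0.133
B: 1302/663 ≈ 1.964 → |1.964 − 1.778| = 0.186
C: 303/149 ≈ 2.034 → |2.034 − 1.778| = 0.256

A, B, C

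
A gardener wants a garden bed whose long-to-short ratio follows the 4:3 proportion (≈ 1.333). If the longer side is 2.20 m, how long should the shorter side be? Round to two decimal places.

4:3 ≈ 1.33333.
Shorter side = 2.20 ÷ 1.33333 ≈ 1.6500 → 1.65 m.

1.65 m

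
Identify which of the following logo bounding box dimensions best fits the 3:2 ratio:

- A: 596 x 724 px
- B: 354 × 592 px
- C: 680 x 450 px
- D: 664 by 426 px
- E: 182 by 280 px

Ratios (long/short): A ≈ 1.215; B ≈ 1.672; C ≈ 1.511; D ≈ 1.559; E ≈ 1.538.
3:2 ≈ 1.500; option C is nearest (Δ 0.011).

C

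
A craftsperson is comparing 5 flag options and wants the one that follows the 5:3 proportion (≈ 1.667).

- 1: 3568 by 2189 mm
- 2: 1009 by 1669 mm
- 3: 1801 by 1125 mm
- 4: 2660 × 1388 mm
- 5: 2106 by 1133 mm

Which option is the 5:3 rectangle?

Target 5:3 ≈ 1.667.
1: 1.630 (Δ0.037)  2: 1.654 (Δ0.013)  3: 1.601 (Δ0.066)  4: 1.916 (Δ0.249)  5: 1.859 (Δ0.192)

2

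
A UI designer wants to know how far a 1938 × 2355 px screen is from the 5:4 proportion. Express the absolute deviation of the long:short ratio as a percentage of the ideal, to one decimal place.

2.8%

Ratio = 2355 / 1938 ≈ 1.2152.
Ideal 5:4 = 1.2500. |1.2152 − 1.2500| / 1.2500 ≈ 2.78% → 2.8%.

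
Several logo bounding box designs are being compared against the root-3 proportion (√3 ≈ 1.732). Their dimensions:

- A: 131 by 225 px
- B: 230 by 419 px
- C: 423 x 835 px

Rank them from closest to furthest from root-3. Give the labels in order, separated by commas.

Ratios: A = 225 / 131 ≈ 1.718; B = 419 / 230 ≈ 1.822; C = 835 / 423 ≈ 1.974.
|Δ from 1.732|: A 0.014; B 0.090; C 0.242.

A, B, C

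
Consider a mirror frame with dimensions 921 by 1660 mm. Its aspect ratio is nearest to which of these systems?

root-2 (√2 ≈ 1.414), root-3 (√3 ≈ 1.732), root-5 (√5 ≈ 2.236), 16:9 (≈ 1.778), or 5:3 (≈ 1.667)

16:9

1660/921 ≈ 1.802. Nearest candidates are 16:9 (1.778, off by 0.024) and root-3 (1.732, off by 0.070).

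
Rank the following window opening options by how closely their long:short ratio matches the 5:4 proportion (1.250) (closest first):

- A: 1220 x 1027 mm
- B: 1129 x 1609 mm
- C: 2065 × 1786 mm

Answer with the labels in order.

A: 1220/1027 ≈ 1.188 → |1.188 − 1.250| = 0.062
B: 1609/1129 ≈ 1.425 → |1.425 − 1.250| = 0.175
C: 2065/1786 ≈ 1.156 → |1.156 − 1.250| = 0.094

A, C, B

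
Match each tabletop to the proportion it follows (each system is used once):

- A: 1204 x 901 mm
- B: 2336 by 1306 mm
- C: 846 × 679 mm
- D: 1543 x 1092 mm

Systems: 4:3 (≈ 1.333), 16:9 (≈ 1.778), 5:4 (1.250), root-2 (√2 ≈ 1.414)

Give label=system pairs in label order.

A=4:3, B=16:9, C=5:4, D=root-2

A = 1204/901 ≈ 1.336 → 4:3 (1.333)
B = 2336/1306 ≈ 1.789 → 16:9 (1.778)
C = 846/679 ≈ 1.246 → 5:4 (1.250)
D = 1543/1092 ≈ 1.413 → root-2 (1.414)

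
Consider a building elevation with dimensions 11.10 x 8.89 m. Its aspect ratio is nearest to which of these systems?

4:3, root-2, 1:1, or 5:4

11.10/8.89 ≈ 1.249. Nearest candidates are 5:4 (1.250, off by 0.001) and 4:3 (1.333, off by 0.084).

5:4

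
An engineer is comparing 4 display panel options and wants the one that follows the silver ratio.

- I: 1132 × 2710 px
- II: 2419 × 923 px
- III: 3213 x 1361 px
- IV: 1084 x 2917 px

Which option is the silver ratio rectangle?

I

Ratios (long/short): I ≈ 2.394; II ≈ 2.621; III ≈ 2.361; IV ≈ 2.691.
silver ratio ≈ 2.414; option I is nearest (Δ 0.020).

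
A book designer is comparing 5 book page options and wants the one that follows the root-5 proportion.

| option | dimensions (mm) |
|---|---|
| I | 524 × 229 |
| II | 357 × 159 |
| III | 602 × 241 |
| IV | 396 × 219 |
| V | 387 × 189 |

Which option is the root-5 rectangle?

Ratios (long/short): I ≈ 2.288; II ≈ 2.245; III ≈ 2.498; IV ≈ 1.808; V ≈ 2.048.
root-5 ≈ 2.236; option II is nearest (Δ 0.009).

II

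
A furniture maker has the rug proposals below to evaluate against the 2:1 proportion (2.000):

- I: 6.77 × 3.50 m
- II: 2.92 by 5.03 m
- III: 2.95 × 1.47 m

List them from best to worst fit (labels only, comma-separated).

Ratios: I = 6.77 / 3.50 ≈ 1.934; II = 5.03 / 2.92 ≈ 1.723; III = 2.95 / 1.47 ≈ 2.007.
|Δ from 2.000|: I 0.066; II 0.277; III 0.007.

III, I, II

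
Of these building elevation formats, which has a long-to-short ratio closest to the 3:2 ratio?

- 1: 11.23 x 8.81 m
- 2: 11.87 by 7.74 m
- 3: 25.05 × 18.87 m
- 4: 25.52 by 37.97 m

4

Target 3:2 ≈ 1.500.
1: 1.275 (Δ0.225)  2: 1.534 (Δ0.034)  3: 1.328 (Δ0.172)  4: 1.488 (Δ0.012)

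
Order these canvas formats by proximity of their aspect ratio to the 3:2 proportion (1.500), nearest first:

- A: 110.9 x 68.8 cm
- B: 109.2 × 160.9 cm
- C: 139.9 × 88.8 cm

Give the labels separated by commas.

B, C, A

A: 110.9/68.8 ≈ 1.612 → |1.612 − 1.500| = 0.112
B: 160.9/109.2 ≈ 1.473 → |1.473 − 1.500| = 0.027
C: 139.9/88.8 ≈ 1.575 → |1.575 − 1.500| = 0.075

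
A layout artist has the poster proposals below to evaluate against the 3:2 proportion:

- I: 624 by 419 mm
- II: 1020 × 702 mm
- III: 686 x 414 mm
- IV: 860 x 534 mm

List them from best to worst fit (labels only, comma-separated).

I, II, IV, III

I: 624/419 ≈ 1.489 → |1.489 − 1.500| = 0.011
II: 1020/702 ≈ 1.453 → |1.453 − 1.500| = 0.047
III: 686/414 ≈ 1.657 → |1.657 − 1.500| = 0.157
IV: 860/534 ≈ 1.610 → |1.610 − 1.500| = 0.110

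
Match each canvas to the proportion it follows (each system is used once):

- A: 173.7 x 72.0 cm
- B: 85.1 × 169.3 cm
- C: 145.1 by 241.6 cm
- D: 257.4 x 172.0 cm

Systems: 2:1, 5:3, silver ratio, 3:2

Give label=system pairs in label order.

A = 173.7/72.0 ≈ 2.412 → silver ratio (2.414)
B = 169.3/85.1 ≈ 1.989 → 2:1 (2.000)
C = 241.6/145.1 ≈ 1.665 → 5:3 (1.667)
D = 257.4/172.0 ≈ 1.497 → 3:2 (1.500)

A=silver ratio, B=2:1, C=5:3, D=3:2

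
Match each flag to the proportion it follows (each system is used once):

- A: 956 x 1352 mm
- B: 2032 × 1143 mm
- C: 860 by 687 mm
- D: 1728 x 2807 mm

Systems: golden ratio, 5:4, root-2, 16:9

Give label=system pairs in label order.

Ratios: A ≈ 1.414; B ≈ 1.778; C ≈ 1.252; D ≈ 1.624.
Targets: golden ratio ≈ 1.618; 5:4 ≈ 1.250; root-2 ≈ 1.414; 16:9 ≈ 1.778.

A=root-2, B=16:9, C=5:4, D=golden ratio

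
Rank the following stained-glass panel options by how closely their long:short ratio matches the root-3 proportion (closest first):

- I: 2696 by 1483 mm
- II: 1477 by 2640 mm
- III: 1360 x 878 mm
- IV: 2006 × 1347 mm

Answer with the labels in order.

II, I, III, IV

Ratios: I = 2696 / 1483 ≈ 1.818; II = 2640 / 1477 ≈ 1.787; III = 1360 / 878 ≈ 1.549; IV = 2006 / 1347 ≈ 1.489.
|Δ from 1.732|: I 0.086; II 0.055; III 0.183; IV 0.243.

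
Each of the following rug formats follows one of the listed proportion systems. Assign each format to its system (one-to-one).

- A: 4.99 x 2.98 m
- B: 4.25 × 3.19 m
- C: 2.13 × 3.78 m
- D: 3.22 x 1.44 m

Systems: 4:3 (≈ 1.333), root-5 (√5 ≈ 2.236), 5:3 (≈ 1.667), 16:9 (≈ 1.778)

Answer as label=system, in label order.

Ratios: A ≈ 1.674; B ≈ 1.332; C ≈ 1.775; D ≈ 2.236.
Targets: 4:3 ≈ 1.333; root-5 ≈ 2.236; 5:3 ≈ 1.667; 16:9 ≈ 1.778.

A=5:3, B=4:3, C=16:9, D=root-5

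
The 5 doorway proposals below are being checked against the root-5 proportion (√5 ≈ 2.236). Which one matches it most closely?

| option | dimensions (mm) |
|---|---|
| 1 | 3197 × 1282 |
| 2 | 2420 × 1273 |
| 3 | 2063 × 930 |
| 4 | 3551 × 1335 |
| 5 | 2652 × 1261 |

Ratios (long/short): 1 ≈ 2.494; 2 ≈ 1.901; 3 ≈ 2.218; 4 ≈ 2.660; 5 ≈ 2.103.
root-5 ≈ 2.236; option 3 is nearest (Δ 0.018).

3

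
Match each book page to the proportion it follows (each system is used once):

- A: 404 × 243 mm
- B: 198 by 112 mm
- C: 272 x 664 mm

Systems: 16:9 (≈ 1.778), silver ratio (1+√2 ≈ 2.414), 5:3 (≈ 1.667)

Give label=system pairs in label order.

A=5:3, B=16:9, C=silver ratio

A = 404/243 ≈ 1.663 → 5:3 (1.667)
B = 198/112 ≈ 1.768 → 16:9 (1.778)
C = 664/272 ≈ 2.441 → silver ratio (2.414)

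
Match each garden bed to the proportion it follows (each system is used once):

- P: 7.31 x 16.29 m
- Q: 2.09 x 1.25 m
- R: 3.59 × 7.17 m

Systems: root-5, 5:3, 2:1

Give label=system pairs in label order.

Ratios: P ≈ 2.228; Q ≈ 1.672; R ≈ 1.997.
Targets: root-5 ≈ 2.236; 5:3 ≈ 1.667; 2:1 ≈ 2.000.

P=root-5, Q=5:3, R=2:1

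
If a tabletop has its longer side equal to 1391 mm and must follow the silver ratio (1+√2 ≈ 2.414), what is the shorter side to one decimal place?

576.2 mm

silver ratio ≈ 2.41421.
Shorter side = 1391 ÷ 2.41421 ≈ 576.172 → 576.2 mm.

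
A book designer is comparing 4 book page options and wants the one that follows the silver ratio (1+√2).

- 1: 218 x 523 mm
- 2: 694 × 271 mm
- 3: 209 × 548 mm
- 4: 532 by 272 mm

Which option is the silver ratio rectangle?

1

Target silver ratio ≈ 2.414.
1: 2.399 (Δ0.015)  2: 2.561 (Δ0.147)  3: 2.622 (Δ0.208)  4: 1.956 (Δ0.458)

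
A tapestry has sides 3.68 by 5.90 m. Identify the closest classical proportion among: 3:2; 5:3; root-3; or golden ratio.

Ratio = 5.90 / 3.68 ≈ 1.603.
Distances: 3:2 1.500 (Δ 0.103); 5:3 1.667 (Δ 0.064); root-3 1.732 (Δ 0.129); golden ratio 1.618 (Δ 0.015).

golden ratio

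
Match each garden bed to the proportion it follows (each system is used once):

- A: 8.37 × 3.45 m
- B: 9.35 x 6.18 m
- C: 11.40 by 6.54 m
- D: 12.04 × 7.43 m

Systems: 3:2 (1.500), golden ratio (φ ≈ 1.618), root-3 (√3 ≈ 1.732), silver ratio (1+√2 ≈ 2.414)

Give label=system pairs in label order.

Ratios: A ≈ 2.426; B ≈ 1.513; C ≈ 1.743; D ≈ 1.620.
Targets: 3:2 ≈ 1.500; golden ratio ≈ 1.618; root-3 ≈ 1.732; silver ratio ≈ 2.414.

A=silver ratio, B=3:2, C=root-3, D=golden ratio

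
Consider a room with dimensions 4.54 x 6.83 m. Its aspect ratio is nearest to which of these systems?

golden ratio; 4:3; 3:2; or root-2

6.83/4.54 ≈ 1.504. Nearest candidates are 3:2 (1.500, off by 0.004) and root-2 (1.414, off by 0.090).

3:2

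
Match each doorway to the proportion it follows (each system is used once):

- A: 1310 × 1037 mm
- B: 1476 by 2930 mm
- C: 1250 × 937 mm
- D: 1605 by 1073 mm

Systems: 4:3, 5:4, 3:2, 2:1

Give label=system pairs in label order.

A = 1310/1037 ≈ 1.263 → 5:4 (1.250)
B = 2930/1476 ≈ 1.985 → 2:1 (2.000)
C = 1250/937 ≈ 1.334 → 4:3 (1.333)
D = 1605/1073 ≈ 1.496 → 3:2 (1.500)

A=5:4, B=2:1, C=4:3, D=3:2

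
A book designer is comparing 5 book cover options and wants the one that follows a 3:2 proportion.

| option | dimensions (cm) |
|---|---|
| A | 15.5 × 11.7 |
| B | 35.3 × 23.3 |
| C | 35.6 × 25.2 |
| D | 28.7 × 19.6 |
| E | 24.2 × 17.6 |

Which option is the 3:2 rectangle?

Target 3:2 ≈ 1.500.
A: 1.325 (Δ0.175)  B: 1.515 (Δ0.015)  C: 1.413 (Δ0.087)  D: 1.464 (Δ0.036)  E: 1.375 (Δ0.125)

B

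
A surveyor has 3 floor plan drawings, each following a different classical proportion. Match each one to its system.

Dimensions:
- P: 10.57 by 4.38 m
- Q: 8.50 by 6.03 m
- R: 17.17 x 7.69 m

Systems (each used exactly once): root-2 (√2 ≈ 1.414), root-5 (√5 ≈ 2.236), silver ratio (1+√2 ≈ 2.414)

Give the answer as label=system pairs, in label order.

P=silver ratio, Q=root-2, R=root-5

Ratios: P ≈ 2.413; Q ≈ 1.410; R ≈ 2.233.
Targets: root-2 ≈ 1.414; root-5 ≈ 2.236; silver ratio ≈ 2.414.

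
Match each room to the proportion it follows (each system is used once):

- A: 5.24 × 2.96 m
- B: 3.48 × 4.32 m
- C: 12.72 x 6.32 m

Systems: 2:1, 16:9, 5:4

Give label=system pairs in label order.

A=16:9, B=5:4, C=2:1

Ratios: A ≈ 1.770; B ≈ 1.241; C ≈ 2.013.
Targets: 2:1 ≈ 2.000; 16:9 ≈ 1.778; 5:4 ≈ 1.250.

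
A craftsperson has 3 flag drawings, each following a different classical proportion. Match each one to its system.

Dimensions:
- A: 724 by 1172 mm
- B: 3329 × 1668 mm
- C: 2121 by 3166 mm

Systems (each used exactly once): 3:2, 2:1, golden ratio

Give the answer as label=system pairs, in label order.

A = 1172/724 ≈ 1.619 → golden ratio (1.618)
B = 3329/1668 ≈ 1.996 → 2:1 (2.000)
C = 3166/2121 ≈ 1.493 → 3:2 (1.500)

A=golden ratio, B=2:1, C=3:2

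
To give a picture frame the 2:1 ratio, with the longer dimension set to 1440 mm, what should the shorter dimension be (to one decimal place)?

2:1 = 2.00000.
Shorter side = 1440 ÷ 2.00000 ≈ 720.000 → 720.0 mm.

720.0 mm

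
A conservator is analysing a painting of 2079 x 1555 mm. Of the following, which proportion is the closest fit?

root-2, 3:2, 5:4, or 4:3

4:3

Ratio = 2079 / 1555 ≈ 1.337.
Distances: root-2 1.414 (Δ 0.077); 3:2 1.500 (Δ 0.163); 5:4 1.250 (Δ 0.087); 4:3 1.333 (Δ 0.004).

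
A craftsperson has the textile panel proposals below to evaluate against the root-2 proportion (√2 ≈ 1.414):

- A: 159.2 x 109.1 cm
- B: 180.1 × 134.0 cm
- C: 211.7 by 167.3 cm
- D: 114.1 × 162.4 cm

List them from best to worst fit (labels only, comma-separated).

D, A, B, C

Ratios: A = 159.2 / 109.1 ≈ 1.459; B = 180.1 / 134.0 ≈ 1.344; C = 211.7 / 167.3 ≈ 1.265; D = 162.4 / 114.1 ≈ 1.423.
|Δ from 1.414|: A 0.045; B 0.070; C 0.149; D 0.009.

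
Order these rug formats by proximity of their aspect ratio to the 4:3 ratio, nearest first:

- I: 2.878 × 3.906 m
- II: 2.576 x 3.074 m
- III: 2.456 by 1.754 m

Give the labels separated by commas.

I, III, II

Ratios: I = 3.906 / 2.878 ≈ 1.357; II = 3.074 / 2.576 ≈ 1.193; III = 2.456 / 1.754 ≈ 1.400.
|Δ from 1.333|: I 0.024; II 0.140; III 0.067.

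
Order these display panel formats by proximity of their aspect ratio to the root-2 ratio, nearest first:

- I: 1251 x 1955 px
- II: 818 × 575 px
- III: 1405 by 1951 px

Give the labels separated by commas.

I: 1955/1251 ≈ 1.563 → |1.563 − 1.414| = 0.149
II: 818/575 ≈ 1.423 → |1.423 − 1.414| = 0.009
III: 1951/1405 ≈ 1.389 → |1.389 − 1.414| = 0.025

II, III, I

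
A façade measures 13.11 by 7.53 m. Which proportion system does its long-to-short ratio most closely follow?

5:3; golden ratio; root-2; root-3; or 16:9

root-3

Ratio = 13.11 / 7.53 ≈ 1.741.
Distances: 5:3 1.667 (Δ 0.074); golden ratio 1.618 (Δ 0.123); root-2 1.414 (Δ 0.327); root-3 1.732 (Δ 0.009); 16:9 1.778 (Δ 0.037).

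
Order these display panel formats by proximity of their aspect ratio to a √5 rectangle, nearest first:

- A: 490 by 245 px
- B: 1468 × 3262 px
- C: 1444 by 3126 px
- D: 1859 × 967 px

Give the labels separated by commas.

Ratios: A = 490 / 245 ≈ 2.000; B = 3262 / 1468 ≈ 2.222; C = 3126 / 1444 ≈ 2.165; D = 1859 / 967 ≈ 1.922.
|Δ from 2.236|: A 0.236; B 0.014; C 0.071; D 0.314.

B, C, A, D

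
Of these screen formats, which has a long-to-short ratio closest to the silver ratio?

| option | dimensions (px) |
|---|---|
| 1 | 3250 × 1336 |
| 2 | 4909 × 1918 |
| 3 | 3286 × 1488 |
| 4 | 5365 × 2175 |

Ratios (long/short): 1 ≈ 2.433; 2 ≈ 2.559; 3 ≈ 2.208; 4 ≈ 2.467.
silver ratio ≈ 2.414; option 1 is nearest (Δ 0.019).

1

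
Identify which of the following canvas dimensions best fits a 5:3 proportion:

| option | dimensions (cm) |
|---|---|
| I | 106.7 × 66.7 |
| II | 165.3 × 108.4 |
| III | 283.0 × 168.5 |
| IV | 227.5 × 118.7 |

III

Ratios (long/short): I ≈ 1.600; II ≈ 1.525; III ≈ 1.680; IV ≈ 1.917.
5:3 ≈ 1.667; option III is nearest (Δ 0.013).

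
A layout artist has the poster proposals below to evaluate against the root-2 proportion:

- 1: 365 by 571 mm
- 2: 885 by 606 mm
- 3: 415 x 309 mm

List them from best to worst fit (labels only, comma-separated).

1: 571/365 ≈ 1.564 → |1.564 − 1.414| = 0.150
2: 885/606 ≈ 1.460 → |1.460 − 1.414| = 0.046
3: 415/309 ≈ 1.343 → |1.343 − 1.414| = 0.071

2, 3, 1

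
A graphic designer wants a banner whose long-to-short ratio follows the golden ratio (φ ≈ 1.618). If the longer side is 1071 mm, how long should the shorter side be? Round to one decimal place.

661.9 mm

golden ratio ≈ 1.61803.
Shorter side = 1071 ÷ 1.61803 ≈ 661.916 → 661.9 mm.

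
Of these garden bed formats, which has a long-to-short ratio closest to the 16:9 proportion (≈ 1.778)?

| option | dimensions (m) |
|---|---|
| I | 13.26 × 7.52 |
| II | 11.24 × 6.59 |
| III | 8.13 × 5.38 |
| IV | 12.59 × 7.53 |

I

Ratios (long/short): I ≈ 1.763; II ≈ 1.706; III ≈ 1.511; IV ≈ 1.672.
16:9 ≈ 1.778; option I is nearest (Δ 0.015).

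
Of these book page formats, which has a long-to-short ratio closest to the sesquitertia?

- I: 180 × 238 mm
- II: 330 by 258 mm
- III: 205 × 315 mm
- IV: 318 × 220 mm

Ratios (long/short): I ≈ 1.322; II ≈ 1.279; III ≈ 1.537; IV ≈ 1.445.
4:3 ≈ 1.333; option I is nearest (Δ 0.011).

I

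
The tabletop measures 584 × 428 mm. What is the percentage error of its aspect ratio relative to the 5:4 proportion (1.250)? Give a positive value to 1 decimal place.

Ratio = 584 / 428 ≈ 1.3645.
Ideal 5:4 = 1.2500. |1.3645 − 1.2500| / 1.2500 ≈ 9.16% → 9.2%.

9.2%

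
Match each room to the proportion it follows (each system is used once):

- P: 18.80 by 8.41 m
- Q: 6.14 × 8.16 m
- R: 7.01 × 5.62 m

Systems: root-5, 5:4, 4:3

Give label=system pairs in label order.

P = 18.80/8.41 ≈ 2.235 → root-5 (2.236)
Q = 8.16/6.14 ≈ 1.329 → 4:3 (1.333)
R = 7.01/5.62 ≈ 1.247 → 5:4 (1.250)

P=root-5, Q=4:3, R=5:4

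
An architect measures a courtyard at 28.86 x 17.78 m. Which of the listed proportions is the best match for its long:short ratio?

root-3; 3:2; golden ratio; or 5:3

Ratio = 28.86 / 17.78 ≈ 1.623.
Distances: root-3 1.732 (Δ 0.109); 3:2 1.500 (Δ 0.123); golden ratio 1.618 (Δ 0.005); 5:3 1.667 (Δ 0.044).

golden ratio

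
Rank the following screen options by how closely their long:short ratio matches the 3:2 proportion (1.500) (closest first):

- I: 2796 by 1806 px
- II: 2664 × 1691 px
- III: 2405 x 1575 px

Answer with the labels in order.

I: 2796/1806 ≈ 1.548 → |1.548 − 1.500| = 0.048
II: 2664/1691 ≈ 1.575 → |1.575 − 1.500| = 0.075
III: 2405/1575 ≈ 1.527 → |1.527 − 1.500| = 0.027

III, I, II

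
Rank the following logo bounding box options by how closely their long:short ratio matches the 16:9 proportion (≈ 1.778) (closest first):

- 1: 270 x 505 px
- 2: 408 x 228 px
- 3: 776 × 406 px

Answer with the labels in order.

2, 1, 3

Ratios: 1 = 505 / 270 ≈ 1.870; 2 = 408 / 228 ≈ 1.789; 3 = 776 / 406 ≈ 1.911.
|Δ from 1.778|: 1 0.092; 2 0.011; 3 0.133.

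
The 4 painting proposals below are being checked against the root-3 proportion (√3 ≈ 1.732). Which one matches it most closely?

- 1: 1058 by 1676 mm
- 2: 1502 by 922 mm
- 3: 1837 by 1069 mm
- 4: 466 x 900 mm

3

Ratios (long/short): 1 ≈ 1.584; 2 ≈ 1.629; 3 ≈ 1.718; 4 ≈ 1.931.
root-3 ≈ 1.732; option 3 is nearest (Δ 0.014).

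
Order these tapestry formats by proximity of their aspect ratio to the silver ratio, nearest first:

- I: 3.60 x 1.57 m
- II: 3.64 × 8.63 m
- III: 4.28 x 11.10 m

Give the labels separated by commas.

II, I, III

Ratios: I = 3.60 / 1.57 ≈ 2.293; II = 8.63 / 3.64 ≈ 2.371; III = 11.10 / 4.28 ≈ 2.593.
|Δ from 2.414|: I 0.121; II 0.043; III 0.179.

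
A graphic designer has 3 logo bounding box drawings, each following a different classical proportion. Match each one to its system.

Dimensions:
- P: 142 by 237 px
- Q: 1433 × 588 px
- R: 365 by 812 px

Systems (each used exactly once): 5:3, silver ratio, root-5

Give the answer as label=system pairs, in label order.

P=5:3, Q=silver ratio, R=root-5

Ratios: P ≈ 1.669; Q ≈ 2.437; R ≈ 2.225.
Targets: 5:3 ≈ 1.667; silver ratio ≈ 2.414; root-5 ≈ 2.236.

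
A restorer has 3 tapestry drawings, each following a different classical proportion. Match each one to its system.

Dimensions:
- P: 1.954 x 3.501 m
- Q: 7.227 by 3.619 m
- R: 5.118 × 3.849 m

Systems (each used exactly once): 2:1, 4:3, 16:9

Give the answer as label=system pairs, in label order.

P=16:9, Q=2:1, R=4:3

P = 3.501/1.954 ≈ 1.792 → 16:9 (1.778)
Q = 7.227/3.619 ≈ 1.997 → 2:1 (2.000)
R = 5.118/3.849 ≈ 1.330 → 4:3 (1.333)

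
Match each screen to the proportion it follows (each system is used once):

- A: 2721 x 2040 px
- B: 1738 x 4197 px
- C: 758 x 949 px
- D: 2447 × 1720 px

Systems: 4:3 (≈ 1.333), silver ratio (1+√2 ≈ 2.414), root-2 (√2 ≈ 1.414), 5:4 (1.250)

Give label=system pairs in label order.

A=4:3, B=silver ratio, C=5:4, D=root-2

Ratios: A ≈ 1.334; B ≈ 2.415; C ≈ 1.252; D ≈ 1.423.
Targets: 4:3 ≈ 1.333; silver ratio ≈ 2.414; root-2 ≈ 1.414; 5:4 ≈ 1.250.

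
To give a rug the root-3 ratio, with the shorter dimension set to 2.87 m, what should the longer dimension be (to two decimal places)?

root-3 ≈ 1.73205.
Longer side = 2.87 × 1.73205 ≈ 4.9710 → 4.97 m.

4.97 m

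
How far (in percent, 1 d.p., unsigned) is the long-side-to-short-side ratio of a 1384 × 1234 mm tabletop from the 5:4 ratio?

Ratio = 1384 / 1234 ≈ 1.1216.
Ideal 5:4 = 1.2500. |1.1216 − 1.2500| / 1.2500 ≈ 10.27% → 10.3%.

10.3%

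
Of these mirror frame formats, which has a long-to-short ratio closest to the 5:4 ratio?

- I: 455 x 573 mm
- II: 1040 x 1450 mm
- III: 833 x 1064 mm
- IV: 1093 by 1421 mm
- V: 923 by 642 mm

Target 5:4 ≈ 1.250.
I: 1.259 (Δ0.009)  II: 1.394 (Δ0.144)  III: 1.277 (Δ0.027)  IV: 1.300 (Δ0.050)  V: 1.438 (Δ0.188)

I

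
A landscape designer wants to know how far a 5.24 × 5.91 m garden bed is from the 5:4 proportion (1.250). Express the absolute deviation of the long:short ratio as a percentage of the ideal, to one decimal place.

Ratio = 5.91 / 5.24 ≈ 1.1279.
Ideal 5:4 = 1.2500. |1.1279 − 1.2500| / 1.2500 ≈ 9.77% → 9.8%.

9.8%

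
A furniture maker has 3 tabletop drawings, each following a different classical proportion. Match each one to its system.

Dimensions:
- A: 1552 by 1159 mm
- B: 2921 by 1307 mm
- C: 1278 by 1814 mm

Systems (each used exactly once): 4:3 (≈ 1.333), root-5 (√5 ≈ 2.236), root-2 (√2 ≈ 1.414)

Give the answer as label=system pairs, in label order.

Ratios: A ≈ 1.339; B ≈ 2.235; C ≈ 1.419.
Targets: 4:3 ≈ 1.333; root-5 ≈ 2.236; root-2 ≈ 1.414.

A=4:3, B=root-5, C=root-2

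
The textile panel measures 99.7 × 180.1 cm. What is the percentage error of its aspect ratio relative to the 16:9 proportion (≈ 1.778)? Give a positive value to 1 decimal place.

Ratio = 180.1 / 99.7 ≈ 1.8064.
Ideal 16:9 ≈ 1.7778. |1.8064 − 1.7778| / 1.7778 ≈ 1.61% → 1.6%.

1.6%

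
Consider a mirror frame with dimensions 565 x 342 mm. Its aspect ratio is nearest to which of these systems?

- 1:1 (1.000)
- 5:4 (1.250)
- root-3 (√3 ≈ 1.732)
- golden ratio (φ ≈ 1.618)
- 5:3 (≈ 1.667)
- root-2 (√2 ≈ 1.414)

565/342 ≈ 1.652. Nearest candidates are 5:3 (1.667, off by 0.015) and golden ratio (1.618, off by 0.034).

5:3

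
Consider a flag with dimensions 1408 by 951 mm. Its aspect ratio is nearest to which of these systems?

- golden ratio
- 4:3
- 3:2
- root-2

1408/951 ≈ 1.481. Nearest candidates are 3:2 (1.500, off by 0.019) and root-2 (1.414, off by 0.067).

3:2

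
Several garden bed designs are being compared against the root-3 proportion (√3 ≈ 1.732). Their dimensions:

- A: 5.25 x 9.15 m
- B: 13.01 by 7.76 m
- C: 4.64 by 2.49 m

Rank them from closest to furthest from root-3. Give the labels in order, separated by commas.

A, B, C

Ratios: A = 9.15 / 5.25 ≈ 1.743; B = 13.01 / 7.76 ≈ 1.677; C = 4.64 / 2.49 ≈ 1.863.
|Δ from 1.732|: A 0.011; B 0.055; C 0.131.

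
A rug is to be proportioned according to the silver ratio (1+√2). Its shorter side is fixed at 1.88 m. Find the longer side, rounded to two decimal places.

silver ratio ≈ 2.41421.
Longer side = 1.88 × 2.41421 ≈ 4.5387 → 4.54 m.

4.54 m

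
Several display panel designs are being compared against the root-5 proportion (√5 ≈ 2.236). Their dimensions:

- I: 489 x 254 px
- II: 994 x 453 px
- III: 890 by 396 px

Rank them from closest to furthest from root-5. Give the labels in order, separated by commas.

I: 489/254 ≈ 1.925 → |1.925 − 2.236| = 0.311
II: 994/453 ≈ 2.194 → |2.194 − 2.236| = 0.042
III: 890/396 ≈ 2.247 → |2.247 − 2.236| = 0.011

III, II, I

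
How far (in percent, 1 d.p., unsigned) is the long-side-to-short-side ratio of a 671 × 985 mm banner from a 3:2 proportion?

2.1%

Ratio = 985 / 671 ≈ 1.4680.
Ideal 3:2 = 1.5000. |1.4680 − 1.5000| / 1.5000 ≈ 2.13% → 2.1%.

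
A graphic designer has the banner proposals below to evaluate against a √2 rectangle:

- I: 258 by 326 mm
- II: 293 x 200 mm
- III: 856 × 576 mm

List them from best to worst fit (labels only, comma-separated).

Ratios: I = 326 / 258 ≈ 1.264; II = 293 / 200 ≈ 1.465; III = 856 / 576 ≈ 1.486.
|Δ from 1.414|: I 0.150; II 0.051; III 0.072.

II, III, I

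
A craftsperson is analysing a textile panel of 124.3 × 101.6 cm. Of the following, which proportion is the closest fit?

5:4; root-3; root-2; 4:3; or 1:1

Ratio = 124.3 / 101.6 ≈ 1.223.
Distances: 5:4 1.250 (Δ 0.027); root-3 1.732 (Δ 0.509); root-2 1.414 (Δ 0.191); 4:3 1.333 (Δ 0.110); 1:1 1.000 (Δ 0.223).

5:4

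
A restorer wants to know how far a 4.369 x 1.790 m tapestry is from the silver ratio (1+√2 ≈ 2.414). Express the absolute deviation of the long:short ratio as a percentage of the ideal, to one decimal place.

1.1%

Ratio = 4.369 / 1.790 ≈ 2.4408.
Ideal silver ratio ≈ 2.4142. |2.4408 − 2.4142| / 2.4142 ≈ 1.10% → 1.1%.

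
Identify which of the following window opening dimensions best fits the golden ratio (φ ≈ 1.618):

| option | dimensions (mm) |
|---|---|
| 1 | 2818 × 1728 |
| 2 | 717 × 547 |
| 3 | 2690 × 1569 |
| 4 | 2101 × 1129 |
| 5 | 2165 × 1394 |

Target golden ratio ≈ 1.618.
1: 1.631 (Δ0.013)  2: 1.311 (Δ0.307)  3: 1.714 (Δ0.096)  4: 1.861 (Δ0.243)  5: 1.553 (Δ0.065)

1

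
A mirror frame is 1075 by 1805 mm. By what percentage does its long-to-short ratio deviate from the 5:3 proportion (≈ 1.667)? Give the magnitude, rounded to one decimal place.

0.7%

Ratio = 1805 / 1075 ≈ 1.6791.
Ideal 5:3 ≈ 1.6667. |1.6791 − 1.6667| / 1.6667 ≈ 0.74% → 0.7%.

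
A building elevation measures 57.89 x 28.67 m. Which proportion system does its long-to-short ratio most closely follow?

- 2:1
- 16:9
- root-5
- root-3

Ratio = 57.89 / 28.67 ≈ 2.019.
Distances: 2:1 2.000 (Δ 0.019); 16:9 1.778 (Δ 0.241); root-5 2.236 (Δ 0.217); root-3 1.732 (Δ 0.287).

2:1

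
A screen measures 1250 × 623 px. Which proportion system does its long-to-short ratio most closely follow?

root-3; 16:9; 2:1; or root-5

2:1

Ratio = 1250 / 623 ≈ 2.006.
Distances: root-3 1.732 (Δ 0.274); 16:9 1.778 (Δ 0.228); 2:1 2.000 (Δ 0.006); root-5 2.236 (Δ 0.230).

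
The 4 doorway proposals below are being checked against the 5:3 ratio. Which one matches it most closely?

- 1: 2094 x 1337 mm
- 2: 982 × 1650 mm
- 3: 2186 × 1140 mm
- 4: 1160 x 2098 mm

2

Ratios (long/short): 1 ≈ 1.566; 2 ≈ 1.680; 3 ≈ 1.918; 4 ≈ 1.809.
5:3 ≈ 1.667; option 2 is nearest (Δ 0.013).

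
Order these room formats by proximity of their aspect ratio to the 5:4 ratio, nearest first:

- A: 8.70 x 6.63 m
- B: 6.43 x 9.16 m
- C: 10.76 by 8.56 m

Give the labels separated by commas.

A: 8.70/6.63 ≈ 1.312 → |1.312 − 1.250| = 0.062
B: 9.16/6.43 ≈ 1.425 → |1.425 − 1.250| = 0.175
C: 10.76/8.56 ≈ 1.257 → |1.257 − 1.250| = 0.007

C, A, B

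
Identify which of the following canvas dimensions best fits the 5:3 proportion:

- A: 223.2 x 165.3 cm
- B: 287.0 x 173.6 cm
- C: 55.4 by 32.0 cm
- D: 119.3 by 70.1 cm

B

Target 5:3 ≈ 1.667.
A: 1.350 (Δ0.317)  B: 1.653 (Δ0.014)  C: 1.731 (Δ0.064)  D: 1.702 (Δ0.035)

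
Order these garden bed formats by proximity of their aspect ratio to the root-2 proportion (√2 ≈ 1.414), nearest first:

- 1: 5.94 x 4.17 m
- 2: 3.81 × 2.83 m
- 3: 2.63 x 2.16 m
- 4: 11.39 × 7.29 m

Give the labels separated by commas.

1, 2, 4, 3

Ratios: 1 = 5.94 / 4.17 ≈ 1.424; 2 = 3.81 / 2.83 ≈ 1.346; 3 = 2.63 / 2.16 ≈ 1.218; 4 = 11.39 / 7.29 ≈ 1.562.
|Δ from 1.414|: 1 0.010; 2 0.068; 3 0.196; 4 0.148.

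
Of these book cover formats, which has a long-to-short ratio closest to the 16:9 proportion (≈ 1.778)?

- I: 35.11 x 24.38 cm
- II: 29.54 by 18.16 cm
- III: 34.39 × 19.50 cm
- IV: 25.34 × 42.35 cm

Ratios (long/short): I ≈ 1.440; II ≈ 1.627; III ≈ 1.764; IV ≈ 1.671.
16:9 ≈ 1.778; option III is nearest (Δ 0.014).

III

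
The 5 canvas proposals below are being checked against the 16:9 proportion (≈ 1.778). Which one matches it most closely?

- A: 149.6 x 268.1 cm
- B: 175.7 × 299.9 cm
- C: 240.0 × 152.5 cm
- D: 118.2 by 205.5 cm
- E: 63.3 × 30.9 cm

Ratios (long/short): A ≈ 1.792; B ≈ 1.707; C ≈ 1.574; D ≈ 1.739; E ≈ 2.049.
16:9 ≈ 1.778; option A is nearest (Δ 0.014).

A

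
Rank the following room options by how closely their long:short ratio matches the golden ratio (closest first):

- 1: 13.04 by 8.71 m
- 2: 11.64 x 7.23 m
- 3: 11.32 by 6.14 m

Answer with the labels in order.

2, 1, 3

1: 13.04/8.71 ≈ 1.497 → |1.497 − 1.618| = 0.121
2: 11.64/7.23 ≈ 1.610 → |1.610 − 1.618| = 0.008
3: 11.32/6.14 ≈ 1.844 → |1.844 − 1.618| = 0.226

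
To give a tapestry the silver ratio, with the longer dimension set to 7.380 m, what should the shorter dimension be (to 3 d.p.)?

silver ratio ≈ 2.41421.
Shorter side = 7.380 ÷ 2.41421 ≈ 3.05690 → 3.057 m.

3.057 m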